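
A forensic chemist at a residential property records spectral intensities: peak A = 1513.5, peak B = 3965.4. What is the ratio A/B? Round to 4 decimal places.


Spectral peak ratio:
Peak A = 1513.5 counts
Peak B = 3965.4 counts
Ratio = 1513.5 / 3965.4 = 0.3817

0.3817


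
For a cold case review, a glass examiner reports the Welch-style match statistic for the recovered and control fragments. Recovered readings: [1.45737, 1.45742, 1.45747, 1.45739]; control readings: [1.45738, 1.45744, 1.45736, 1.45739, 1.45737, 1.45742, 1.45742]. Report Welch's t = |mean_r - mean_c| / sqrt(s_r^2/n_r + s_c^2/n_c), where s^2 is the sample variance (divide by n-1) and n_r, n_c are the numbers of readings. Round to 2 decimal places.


Welch's t-criterion for glass RI comparison:
Recovered mean = sum / n_r = 5.82965 / 4 = 1.4574125
Control mean = sum / n_c = 10.20178 / 7 = 1.4573971
Recovered sample variance s_r^2 = 1.89167e-09
Control sample variance s_c^2 = 8.90476e-10
Welch SE (unpooled) = sqrt(s_r^2/n_r + s_c^2/n_c) = sqrt(4.72917e-10 + 1.27211e-10) = sqrt(6.00128e-10) = 2.44975e-05
|mean_r - mean_c| = 1.53571e-05
t = 1.53571e-05 / 2.44975e-05 = 0.63

0.63


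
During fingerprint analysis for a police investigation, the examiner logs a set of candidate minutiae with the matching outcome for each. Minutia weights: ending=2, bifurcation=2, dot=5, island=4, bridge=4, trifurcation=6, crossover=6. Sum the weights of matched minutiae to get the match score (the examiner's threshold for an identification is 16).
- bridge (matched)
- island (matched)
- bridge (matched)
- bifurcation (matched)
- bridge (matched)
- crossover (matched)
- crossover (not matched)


Weighted minutiae match score:
  bridge: matched, +4 (running total 4)
  island: matched, +4 (running total 8)
  bridge: matched, +4 (running total 12)
  bifurcation: matched, +2 (running total 14)
  bridge: matched, +4 (running total 18)
  crossover: matched, +6 (running total 24)
  crossover: not matched, +0
Total score = 24
Threshold = 16; verdict = identification

24


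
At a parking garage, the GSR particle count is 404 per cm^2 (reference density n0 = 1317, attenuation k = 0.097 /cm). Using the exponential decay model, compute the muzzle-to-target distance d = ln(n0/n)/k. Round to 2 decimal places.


GSR distance calculation:
n0/n = 1317 / 404 = 3.259901
ln(n0/n) = 1.181697
d = 1.181697 / 0.097 = 12.18 cm

12.18


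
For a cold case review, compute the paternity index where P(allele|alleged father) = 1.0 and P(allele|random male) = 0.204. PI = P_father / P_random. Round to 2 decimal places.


Paternity Index calculation:
PI = P(allele|father) / P(allele|random)
PI = 1.0 / 0.204
PI = 4.90

4.90


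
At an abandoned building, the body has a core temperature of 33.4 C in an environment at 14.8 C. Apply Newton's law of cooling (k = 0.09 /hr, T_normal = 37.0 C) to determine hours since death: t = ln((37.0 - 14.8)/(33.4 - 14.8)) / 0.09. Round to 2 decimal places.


Using Newton's law of cooling:
t = ln((T_normal - T_ambient) / (T_body - T_ambient)) / k
T_normal - T_ambient = 22.2
T_body - T_ambient = 18.6
Ratio = 1.193548
ln(ratio) = 0.17693
t = 0.17693 / 0.09 = 1.97 hours

1.97


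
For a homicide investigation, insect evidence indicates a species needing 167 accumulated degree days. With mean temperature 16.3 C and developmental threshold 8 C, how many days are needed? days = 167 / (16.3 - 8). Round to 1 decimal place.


Insect development time:
Effective temperature = avg_temp - T_base = 16.3 - 8 = 8.3 C
Days = ADD / effective_temp = 167 / 8.3 = 20.1 days

20.1


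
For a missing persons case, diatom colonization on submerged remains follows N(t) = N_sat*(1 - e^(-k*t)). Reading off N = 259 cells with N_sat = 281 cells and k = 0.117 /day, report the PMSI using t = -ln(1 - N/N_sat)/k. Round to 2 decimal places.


PMSI from diatom colonization curve:
N / N_sat = 259 / 281 = 0.921708
1 - N/N_sat = 0.078292
ln(1 - N/N_sat) = -2.54731
t = -ln(1 - N/N_sat) / k = -(-2.54731) / 0.117 = 21.77 days

21.77


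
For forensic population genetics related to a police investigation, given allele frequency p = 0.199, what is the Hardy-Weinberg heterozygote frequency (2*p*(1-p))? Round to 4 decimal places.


Hardy-Weinberg heterozygote frequency:
q = 1 - p = 1 - 0.199 = 0.801
2pq = 2 * 0.199 * 0.801 = 0.3188

0.3188


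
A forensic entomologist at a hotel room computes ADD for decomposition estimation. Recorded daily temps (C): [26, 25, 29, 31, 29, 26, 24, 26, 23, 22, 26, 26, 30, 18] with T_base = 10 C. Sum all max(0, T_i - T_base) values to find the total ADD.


Computing ADD day by day:
Day 1: max(0, 26 - 10) = 16
Day 2: max(0, 25 - 10) = 15
Day 3: max(0, 29 - 10) = 19
Day 4: max(0, 31 - 10) = 21
Day 5: max(0, 29 - 10) = 19
Day 6: max(0, 26 - 10) = 16
Day 7: max(0, 24 - 10) = 14
Day 8: max(0, 26 - 10) = 16
Day 9: max(0, 23 - 10) = 13
Day 10: max(0, 22 - 10) = 12
Day 11: max(0, 26 - 10) = 16
Day 12: max(0, 26 - 10) = 16
Day 13: max(0, 30 - 10) = 20
Day 14: max(0, 18 - 10) = 8
Total ADD = 221

221


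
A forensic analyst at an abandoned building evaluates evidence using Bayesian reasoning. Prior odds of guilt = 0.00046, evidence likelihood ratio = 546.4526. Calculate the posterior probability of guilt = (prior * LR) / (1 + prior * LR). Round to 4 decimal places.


Bayesian evidence evaluation:
Posterior odds = prior_odds * LR = 0.00046 * 546.4526 = 0.2513682
Posterior probability = posterior_odds / (1 + posterior_odds)
= 0.2513682 / (1 + 0.2513682)
= 0.2513682 / 1.2513682
= 0.2009

0.2009


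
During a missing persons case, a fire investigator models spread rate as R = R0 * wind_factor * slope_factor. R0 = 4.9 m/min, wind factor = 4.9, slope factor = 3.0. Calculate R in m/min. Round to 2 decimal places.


Fire spread rate calculation:
R = R0 * wind_factor * slope_factor
= 4.9 * 4.9 * 3.0
= 24.01 * 3.0
= 72.03 m/min

72.03


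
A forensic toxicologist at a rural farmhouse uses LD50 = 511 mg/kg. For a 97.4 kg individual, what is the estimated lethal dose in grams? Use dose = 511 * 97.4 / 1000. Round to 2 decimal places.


Lethal dose calculation:
Lethal dose = LD50 * body_weight / 1000
= 511 * 97.4 / 1000
= 49771.4 / 1000
= 49.77 g

49.77


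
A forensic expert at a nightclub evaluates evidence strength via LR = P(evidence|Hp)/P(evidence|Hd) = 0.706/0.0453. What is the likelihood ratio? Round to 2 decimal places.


Likelihood ratio calculation:
LR = P(E|Hp) / P(E|Hd)
LR = 0.706 / 0.0453
LR = 15.58

15.58


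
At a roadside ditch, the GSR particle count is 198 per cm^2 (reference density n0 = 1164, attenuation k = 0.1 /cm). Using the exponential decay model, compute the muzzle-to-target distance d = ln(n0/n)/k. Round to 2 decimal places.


GSR distance calculation:
n0/n = 1164 / 198 = 5.878788
ln(n0/n) = 1.771351
d = 1.771351 / 0.1 = 17.71 cm

17.71


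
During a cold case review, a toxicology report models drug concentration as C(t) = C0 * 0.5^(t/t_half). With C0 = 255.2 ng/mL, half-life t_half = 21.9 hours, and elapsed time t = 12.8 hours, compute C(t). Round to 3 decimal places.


Drug concentration decay:
Number of half-lives = t / t_half = 12.8 / 21.9 = 0.584475
Decay factor = 0.5^0.584475 = 0.66689198
C(t) = 255.2 * 0.66689198 = 170.191 ng/mL

170.191


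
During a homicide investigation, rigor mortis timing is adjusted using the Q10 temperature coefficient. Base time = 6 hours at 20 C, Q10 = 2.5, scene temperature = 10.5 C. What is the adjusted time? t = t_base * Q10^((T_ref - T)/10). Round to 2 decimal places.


Rigor mortis time adjustment:
Exponent = (T_ref - T_actual) / 10 = (20 - 10.5) / 10 = 0.95
Q10 factor = 2.5^0.95 = 2.38805
t_adjusted = 6 * 2.38805 = 14.33 hours

14.33


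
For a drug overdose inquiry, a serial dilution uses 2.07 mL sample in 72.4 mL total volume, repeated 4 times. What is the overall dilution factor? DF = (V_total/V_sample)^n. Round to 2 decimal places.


Dilution factor calculation:
Single dilution = V_total / V_sample = 72.4 / 2.07 ≈ 34.975845
Number of dilutions = 4
Total DF = (72.4 / 2.07)^4 (full precision, rounded at the end) = 1496486.77

1496486.77


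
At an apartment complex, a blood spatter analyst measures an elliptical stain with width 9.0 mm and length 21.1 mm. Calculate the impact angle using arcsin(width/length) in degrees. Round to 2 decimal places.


Blood spatter impact angle calculation:
width / length = 9.0 / 21.1 = 0.42654
angle = arcsin(0.42654)
angle = 25.25 degrees

25.25


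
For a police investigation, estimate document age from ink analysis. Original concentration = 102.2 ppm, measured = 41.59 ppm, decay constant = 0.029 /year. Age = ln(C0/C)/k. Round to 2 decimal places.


Document age estimation:
C0/C = 102.2 / 41.59 = 2.457321
ln(C0/C) = 0.899072
t = 0.899072 / 0.029 = 31.00 years

31.00


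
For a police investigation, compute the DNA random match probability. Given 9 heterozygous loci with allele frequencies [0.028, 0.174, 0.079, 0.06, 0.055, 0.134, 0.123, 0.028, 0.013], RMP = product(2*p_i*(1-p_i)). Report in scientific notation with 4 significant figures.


Computing RMP for 9 loci:
Locus 1: 2 * 0.028 * 0.972 = 0.054432
Locus 2: 2 * 0.174 * 0.826 = 0.287448
Locus 3: 2 * 0.079 * 0.921 = 0.145518
Locus 4: 2 * 0.06 * 0.94 = 0.1128
Locus 5: 2 * 0.055 * 0.945 = 0.10395
Locus 6: 2 * 0.134 * 0.866 = 0.232088
Locus 7: 2 * 0.123 * 0.877 = 0.215742
Locus 8: 2 * 0.028 * 0.972 = 0.054432
Locus 9: 2 * 0.013 * 0.987 = 0.025662
RMP = 1.867e-09

1.867e-09


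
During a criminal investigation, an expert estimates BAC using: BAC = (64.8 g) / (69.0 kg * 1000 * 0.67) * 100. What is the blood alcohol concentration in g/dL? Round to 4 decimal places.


Applying the Widmark formula:
BAC = (dose_g / (body_wt * 1000 * r)) * 100
Denominator = 69.0 * 1000 * 0.67 = 46230
BAC = (64.8 / 46230) * 100
BAC = 0.1402 g/dL

0.1402


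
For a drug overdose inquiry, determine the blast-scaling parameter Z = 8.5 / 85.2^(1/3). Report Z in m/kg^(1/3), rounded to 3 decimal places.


Scaled distance calculation:
W^(1/3) = 85.2^(1/3) = 4.400275
Z = R / W^(1/3) = 8.5 / 4.400275
Z = 1.932 m/kg^(1/3)

1.932


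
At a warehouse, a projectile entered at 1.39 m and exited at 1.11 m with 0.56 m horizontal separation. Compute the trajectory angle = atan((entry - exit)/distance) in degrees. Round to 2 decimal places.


Bullet trajectory angle:
Height difference = 1.39 - 1.11 = 0.28 m
angle = atan(0.28 / 0.56)
angle = atan(0.5)
angle = 26.57 degrees

26.57


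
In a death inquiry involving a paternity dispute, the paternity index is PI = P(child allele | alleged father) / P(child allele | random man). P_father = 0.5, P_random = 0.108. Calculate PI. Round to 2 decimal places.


Paternity Index calculation:
PI = P(allele|father) / P(allele|random)
PI = 0.5 / 0.108
PI = 4.63

4.63


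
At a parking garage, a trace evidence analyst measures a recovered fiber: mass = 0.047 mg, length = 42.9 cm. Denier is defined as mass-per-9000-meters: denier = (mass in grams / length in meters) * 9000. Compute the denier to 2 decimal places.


Denier calculation:
Mass in grams = 0.047 mg / 1000 = 0.000047 g
Length in meters = 42.9 cm / 100 = 0.429 m
Linear density = mass / length = 0.000047 / 0.429 = 0.00010956 g/m
Denier = (g/m) * 9000 = 0.00010956 * 9000 = 0.99

0.99


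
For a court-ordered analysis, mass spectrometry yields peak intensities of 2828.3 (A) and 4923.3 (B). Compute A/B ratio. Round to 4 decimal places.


Spectral peak ratio:
Peak A = 2828.3 counts
Peak B = 4923.3 counts
Ratio = 2828.3 / 4923.3 = 0.5745

0.5745


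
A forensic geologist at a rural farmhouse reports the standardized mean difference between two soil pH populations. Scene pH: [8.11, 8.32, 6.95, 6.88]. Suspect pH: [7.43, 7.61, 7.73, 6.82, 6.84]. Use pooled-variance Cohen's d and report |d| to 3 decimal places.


Pooled-variance Cohen's d for soil pH comparison:
Scene mean = 30.26 / 4 = 7.565
Suspect mean = 36.43 / 5 = 7.286
Scene sample variance s_s^2 = 0.5715
Suspect sample variance s_c^2 = 0.18473
Pooled variance = ((n_s-1)*s_s^2 + (n_c-1)*s_c^2) / (n_s + n_c - 2) = 0.350489
Pooled SD = sqrt(0.350489) = 0.592021
Mean difference = 0.279
|d| = |0.279| / 0.592021 = 0.471

0.471


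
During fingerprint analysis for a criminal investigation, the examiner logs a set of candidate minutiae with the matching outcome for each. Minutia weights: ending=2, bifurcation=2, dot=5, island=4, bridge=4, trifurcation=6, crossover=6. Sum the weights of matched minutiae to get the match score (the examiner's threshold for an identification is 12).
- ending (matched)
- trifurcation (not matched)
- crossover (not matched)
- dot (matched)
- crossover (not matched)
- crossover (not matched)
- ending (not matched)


Weighted minutiae match score:
  ending: matched, +2 (running total 2)
  trifurcation: not matched, +0
  crossover: not matched, +0
  dot: matched, +5 (running total 7)
  crossover: not matched, +0
  crossover: not matched, +0
  ending: not matched, +0
Total score = 7
Threshold = 12; verdict = inconclusive

7


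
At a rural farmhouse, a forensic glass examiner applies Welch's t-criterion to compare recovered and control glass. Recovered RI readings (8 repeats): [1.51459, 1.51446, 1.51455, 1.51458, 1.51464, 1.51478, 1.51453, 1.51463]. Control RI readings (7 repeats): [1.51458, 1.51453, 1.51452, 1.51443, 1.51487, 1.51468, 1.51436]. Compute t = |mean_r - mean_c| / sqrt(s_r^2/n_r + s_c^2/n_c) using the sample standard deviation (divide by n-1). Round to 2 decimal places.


Welch's t-criterion for glass RI comparison:
Recovered mean = sum / n_r = 12.11676 / 8 = 1.514595
Control mean = sum / n_c = 10.60197 / 7 = 1.5145671
Recovered sample variance s_r^2 = 8.88571e-09
Control sample variance s_c^2 = 2.83238e-08
Welch SE (unpooled) = sqrt(s_r^2/n_r + s_c^2/n_c) = sqrt(1.11071e-09 + 4.04626e-09) = sqrt(5.15697e-09) = 7.1812e-05
|mean_r - mean_c| = 2.78571e-05
t = 2.78571e-05 / 7.1812e-05 = 0.39

0.39


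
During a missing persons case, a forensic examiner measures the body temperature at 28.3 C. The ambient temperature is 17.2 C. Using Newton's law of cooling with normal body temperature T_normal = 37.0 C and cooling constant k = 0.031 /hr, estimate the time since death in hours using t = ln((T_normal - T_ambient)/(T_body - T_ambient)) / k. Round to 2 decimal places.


Using Newton's law of cooling:
t = ln((T_normal - T_ambient) / (T_body - T_ambient)) / k
T_normal - T_ambient = 19.8
T_body - T_ambient = 11.1
Ratio = 1.783784
ln(ratio) = 0.578737
t = 0.578737 / 0.031 = 18.67 hours

18.67


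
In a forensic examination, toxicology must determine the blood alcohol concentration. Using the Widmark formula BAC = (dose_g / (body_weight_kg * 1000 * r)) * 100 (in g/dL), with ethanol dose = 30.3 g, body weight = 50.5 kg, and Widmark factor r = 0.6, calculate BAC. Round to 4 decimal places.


Applying the Widmark formula:
BAC = (dose_g / (body_wt * 1000 * r)) * 100
Denominator = 50.5 * 1000 * 0.6 = 30300
BAC = (30.3 / 30300) * 100
BAC = 0.1000 g/dL

0.1000


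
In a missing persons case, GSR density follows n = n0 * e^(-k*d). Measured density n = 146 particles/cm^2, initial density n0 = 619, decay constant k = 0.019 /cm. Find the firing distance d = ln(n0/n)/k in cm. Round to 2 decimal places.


GSR distance calculation:
n0/n = 619 / 146 = 4.239726
ln(n0/n) = 1.444499
d = 1.444499 / 0.019 = 76.03 cm

76.03


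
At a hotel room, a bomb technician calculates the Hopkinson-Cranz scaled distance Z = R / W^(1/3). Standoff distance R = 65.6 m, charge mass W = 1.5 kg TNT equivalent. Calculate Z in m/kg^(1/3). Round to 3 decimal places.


Scaled distance calculation:
W^(1/3) = 1.5^(1/3) = 1.144714
Z = R / W^(1/3) = 65.6 / 1.144714
Z = 57.307 m/kg^(1/3)

57.307


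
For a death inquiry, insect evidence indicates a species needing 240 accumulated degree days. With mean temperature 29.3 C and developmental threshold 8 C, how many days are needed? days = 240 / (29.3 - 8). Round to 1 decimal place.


Insect development time:
Effective temperature = avg_temp - T_base = 29.3 - 8 = 21.3 C
Days = ADD / effective_temp = 240 / 21.3 = 11.3 days

11.3


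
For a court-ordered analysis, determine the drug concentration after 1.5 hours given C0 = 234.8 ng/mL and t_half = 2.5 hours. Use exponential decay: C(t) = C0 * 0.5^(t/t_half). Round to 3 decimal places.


Drug concentration decay:
Number of half-lives = t / t_half = 1.5 / 2.5 = 0.6
Decay factor = 0.5^0.6 = 0.65975396
C(t) = 234.8 * 0.65975396 = 154.910 ng/mL

154.910


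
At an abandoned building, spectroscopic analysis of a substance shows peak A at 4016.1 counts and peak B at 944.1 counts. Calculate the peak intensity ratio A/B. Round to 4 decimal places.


Spectral peak ratio:
Peak A = 4016.1 counts
Peak B = 944.1 counts
Ratio = 4016.1 / 944.1 = 4.2539

4.2539


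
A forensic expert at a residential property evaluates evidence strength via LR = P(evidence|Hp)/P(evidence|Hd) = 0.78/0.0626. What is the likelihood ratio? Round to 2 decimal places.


Likelihood ratio calculation:
LR = P(E|Hp) / P(E|Hd)
LR = 0.78 / 0.0626
LR = 12.46

12.46


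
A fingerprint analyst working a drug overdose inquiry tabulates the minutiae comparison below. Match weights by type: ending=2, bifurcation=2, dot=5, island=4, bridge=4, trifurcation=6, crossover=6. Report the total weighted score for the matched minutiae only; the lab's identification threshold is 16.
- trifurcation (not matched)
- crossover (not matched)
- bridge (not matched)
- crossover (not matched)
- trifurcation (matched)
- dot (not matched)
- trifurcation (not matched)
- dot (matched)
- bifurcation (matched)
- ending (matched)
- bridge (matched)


Weighted minutiae match score:
  trifurcation: not matched, +0
  crossover: not matched, +0
  bridge: not matched, +0
  crossover: not matched, +0
  trifurcation: matched, +6 (running total 6)
  dot: not matched, +0
  trifurcation: not matched, +0
  dot: matched, +5 (running total 11)
  bifurcation: matched, +2 (running total 13)
  ending: matched, +2 (running total 15)
  bridge: matched, +4 (running total 19)
Total score = 19
Threshold = 16; verdict = identification

19


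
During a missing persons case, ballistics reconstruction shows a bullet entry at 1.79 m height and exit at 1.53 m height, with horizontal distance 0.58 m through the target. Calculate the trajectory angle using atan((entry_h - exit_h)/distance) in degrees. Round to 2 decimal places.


Bullet trajectory angle:
Height difference = 1.79 - 1.53 = 0.26 m
angle = atan(0.26 / 0.58)
angle = atan(0.448276)
angle = 24.15 degrees

24.15


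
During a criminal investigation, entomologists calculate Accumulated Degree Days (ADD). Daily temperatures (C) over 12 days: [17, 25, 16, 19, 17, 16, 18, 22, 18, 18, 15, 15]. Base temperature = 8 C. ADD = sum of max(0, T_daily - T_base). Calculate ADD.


Computing ADD day by day:
Day 1: max(0, 17 - 8) = 9
Day 2: max(0, 25 - 8) = 17
Day 3: max(0, 16 - 8) = 8
Day 4: max(0, 19 - 8) = 11
Day 5: max(0, 17 - 8) = 9
Day 6: max(0, 16 - 8) = 8
Day 7: max(0, 18 - 8) = 10
Day 8: max(0, 22 - 8) = 14
Day 9: max(0, 18 - 8) = 10
Day 10: max(0, 18 - 8) = 10
Day 11: max(0, 15 - 8) = 7
Day 12: max(0, 15 - 8) = 7
Total ADD = 120

120


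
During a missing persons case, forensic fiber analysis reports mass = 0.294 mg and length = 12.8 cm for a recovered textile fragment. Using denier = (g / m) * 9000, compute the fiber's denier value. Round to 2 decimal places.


Denier calculation:
Mass in grams = 0.294 mg / 1000 = 0.000294 g
Length in meters = 12.8 cm / 100 = 0.128 m
Linear density = mass / length = 0.000294 / 0.128 = 0.00229687 g/m
Denier = (g/m) * 9000 = 0.00229687 * 9000 = 20.67

20.67


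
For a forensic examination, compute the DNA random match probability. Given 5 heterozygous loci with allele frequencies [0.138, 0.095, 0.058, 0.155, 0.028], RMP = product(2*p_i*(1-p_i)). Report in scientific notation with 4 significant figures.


Computing RMP for 5 loci:
Locus 1: 2 * 0.138 * 0.862 = 0.237912
Locus 2: 2 * 0.095 * 0.905 = 0.17195
Locus 3: 2 * 0.058 * 0.942 = 0.109272
Locus 4: 2 * 0.155 * 0.845 = 0.26195
Locus 5: 2 * 0.028 * 0.972 = 0.054432
RMP = 6.374e-05

6.374e-05


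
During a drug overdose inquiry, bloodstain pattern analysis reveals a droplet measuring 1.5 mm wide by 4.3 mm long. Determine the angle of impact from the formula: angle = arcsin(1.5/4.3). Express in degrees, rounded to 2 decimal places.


Blood spatter impact angle calculation:
width / length = 1.5 / 4.3 = 0.348837
angle = arcsin(0.348837)
angle = 20.42 degrees

20.42


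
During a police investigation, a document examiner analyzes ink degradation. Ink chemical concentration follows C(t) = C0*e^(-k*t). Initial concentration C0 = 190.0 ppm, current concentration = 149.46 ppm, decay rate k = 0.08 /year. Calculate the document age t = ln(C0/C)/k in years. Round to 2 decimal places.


Document age estimation:
C0/C = 190.0 / 149.46 = 1.271243
ln(C0/C) = 0.239995
t = 0.239995 / 0.08 = 3.00 years

3.00


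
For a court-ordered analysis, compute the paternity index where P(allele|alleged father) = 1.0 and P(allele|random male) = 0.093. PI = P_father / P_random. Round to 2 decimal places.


Paternity Index calculation:
PI = P(allele|father) / P(allele|random)
PI = 1.0 / 0.093
PI = 10.75

10.75


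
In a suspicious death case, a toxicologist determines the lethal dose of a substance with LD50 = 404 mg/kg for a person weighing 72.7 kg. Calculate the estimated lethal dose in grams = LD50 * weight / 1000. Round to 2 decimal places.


Lethal dose calculation:
Lethal dose = LD50 * body_weight / 1000
= 404 * 72.7 / 1000
= 29370.8 / 1000
= 29.37 g

29.37


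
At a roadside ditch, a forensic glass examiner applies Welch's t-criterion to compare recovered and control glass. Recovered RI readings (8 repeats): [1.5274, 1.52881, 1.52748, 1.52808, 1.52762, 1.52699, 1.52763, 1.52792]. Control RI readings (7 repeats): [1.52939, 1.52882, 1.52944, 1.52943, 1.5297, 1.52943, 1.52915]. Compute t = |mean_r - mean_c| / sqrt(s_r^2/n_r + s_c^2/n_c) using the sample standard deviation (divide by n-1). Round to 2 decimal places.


Welch's t-criterion for glass RI comparison:
Recovered mean = sum / n_r = 12.22193 / 8 = 1.5277413
Control mean = sum / n_c = 10.70536 / 7 = 1.5293371
Recovered sample variance s_r^2 = 2.95012e-07
Control sample variance s_c^2 = 7.74571e-08
Welch SE (unpooled) = sqrt(s_r^2/n_r + s_c^2/n_c) = sqrt(3.68766e-08 + 1.10653e-08) = sqrt(4.79419e-08) = 0.000218956
|mean_r - mean_c| = 0.00159589
t = 0.00159589 / 0.000218956 = 7.29

7.29


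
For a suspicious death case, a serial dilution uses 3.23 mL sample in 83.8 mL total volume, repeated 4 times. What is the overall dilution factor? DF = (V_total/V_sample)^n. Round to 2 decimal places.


Dilution factor calculation:
Single dilution = V_total / V_sample = 83.8 / 3.23 ≈ 25.944272
Number of dilutions = 4
Total DF = (83.8 / 3.23)^4 (full precision, rounded at the end) = 453070.71

453070.71


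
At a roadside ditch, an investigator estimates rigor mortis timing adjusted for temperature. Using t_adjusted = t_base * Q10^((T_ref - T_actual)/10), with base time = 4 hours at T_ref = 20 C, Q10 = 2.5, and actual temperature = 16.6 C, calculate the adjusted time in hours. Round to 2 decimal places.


Rigor mortis time adjustment:
Exponent = (T_ref - T_actual) / 10 = (20 - 16.6) / 10 = 0.34
Q10 factor = 2.5^0.34 = 1.36552
t_adjusted = 4 * 1.36552 = 5.46 hours

5.46


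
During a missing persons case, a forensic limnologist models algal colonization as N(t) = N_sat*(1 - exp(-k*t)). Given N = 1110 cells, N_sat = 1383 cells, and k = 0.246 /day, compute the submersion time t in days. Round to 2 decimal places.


PMSI from diatom colonization curve:
N / N_sat = 1110 / 1383 = 0.802603
1 - N/N_sat = 0.197397
ln(1 - N/N_sat) = -1.622538
t = -ln(1 - N/N_sat) / k = -(-1.622538) / 0.246 = 6.60 days

6.60


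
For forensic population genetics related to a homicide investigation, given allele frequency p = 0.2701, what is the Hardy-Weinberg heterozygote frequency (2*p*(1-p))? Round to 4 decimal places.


Hardy-Weinberg heterozygote frequency:
q = 1 - p = 1 - 0.2701 = 0.7299
2pq = 2 * 0.2701 * 0.7299 = 0.3943

0.3943


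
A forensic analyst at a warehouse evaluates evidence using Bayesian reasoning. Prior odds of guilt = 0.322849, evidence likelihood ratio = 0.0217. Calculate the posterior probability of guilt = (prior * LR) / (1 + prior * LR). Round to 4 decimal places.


Bayesian evidence evaluation:
Posterior odds = prior_odds * LR = 0.322849 * 0.0217 = 0.007005823
Posterior probability = posterior_odds / (1 + posterior_odds)
= 0.007005823 / (1 + 0.007005823)
= 0.007005823 / 1.007005823
= 0.0070

0.0070


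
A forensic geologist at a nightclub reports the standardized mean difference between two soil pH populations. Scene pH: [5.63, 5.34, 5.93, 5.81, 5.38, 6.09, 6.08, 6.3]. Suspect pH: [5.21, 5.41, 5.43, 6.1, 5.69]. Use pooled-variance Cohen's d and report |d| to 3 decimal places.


Pooled-variance Cohen's d for soil pH comparison:
Scene mean = 46.56 / 8 = 5.82
Suspect mean = 27.84 / 5 = 5.568
Scene sample variance s_s^2 = 0.120457
Suspect sample variance s_c^2 = 0.11752
Pooled variance = ((n_s-1)*s_s^2 + (n_c-1)*s_c^2) / (n_s + n_c - 2) = 0.119389
Pooled SD = sqrt(0.119389) = 0.345527
Mean difference = 0.252
|d| = |0.252| / 0.345527 = 0.729

0.729


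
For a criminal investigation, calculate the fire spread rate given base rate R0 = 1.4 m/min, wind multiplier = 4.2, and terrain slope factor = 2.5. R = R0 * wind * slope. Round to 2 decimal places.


Fire spread rate calculation:
R = R0 * wind_factor * slope_factor
= 1.4 * 4.2 * 2.5
= 5.88 * 2.5
= 14.70 m/min

14.70


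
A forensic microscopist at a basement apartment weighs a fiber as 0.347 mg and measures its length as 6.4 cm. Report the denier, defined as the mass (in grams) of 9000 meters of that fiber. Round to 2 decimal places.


Denier calculation:
Mass in grams = 0.347 mg / 1000 = 0.000347 g
Length in meters = 6.4 cm / 100 = 0.064 m
Linear density = mass / length = 0.000347 / 0.064 = 0.00542187 g/m
Denier = (g/m) * 9000 = 0.00542187 * 9000 = 48.80

48.80


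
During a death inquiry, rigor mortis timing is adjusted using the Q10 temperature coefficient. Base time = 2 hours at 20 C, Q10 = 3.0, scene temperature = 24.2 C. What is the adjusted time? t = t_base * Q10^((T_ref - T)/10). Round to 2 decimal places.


Rigor mortis time adjustment:
Exponent = (T_ref - T_actual) / 10 = (20 - 24.2) / 10 = -0.42
Q10 factor = 3.0^-0.42 = 0.63039
t_adjusted = 2 * 0.63039 = 1.26 hours

1.26


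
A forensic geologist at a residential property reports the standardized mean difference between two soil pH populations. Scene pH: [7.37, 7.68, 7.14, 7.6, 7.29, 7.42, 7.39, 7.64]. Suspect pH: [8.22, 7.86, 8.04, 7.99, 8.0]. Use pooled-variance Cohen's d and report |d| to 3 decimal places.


Pooled-variance Cohen's d for soil pH comparison:
Scene mean = 59.53 / 8 = 7.44125
Suspect mean = 40.11 / 5 = 8.022
Scene sample variance s_s^2 = 0.034784
Suspect sample variance s_c^2 = 0.01682
Pooled variance = ((n_s-1)*s_s^2 + (n_c-1)*s_c^2) / (n_s + n_c - 2) = 0.028252
Pooled SD = sqrt(0.028252) = 0.168083
Mean difference = -0.58075
|d| = |-0.58075| / 0.168083 = 3.455

3.455


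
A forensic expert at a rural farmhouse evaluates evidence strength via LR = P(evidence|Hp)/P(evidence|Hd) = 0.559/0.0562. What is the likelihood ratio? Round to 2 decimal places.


Likelihood ratio calculation:
LR = P(E|Hp) / P(E|Hd)
LR = 0.559 / 0.0562
LR = 9.95

9.95


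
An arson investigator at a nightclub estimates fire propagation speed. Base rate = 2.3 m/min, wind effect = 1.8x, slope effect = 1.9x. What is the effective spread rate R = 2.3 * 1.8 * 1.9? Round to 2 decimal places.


Fire spread rate calculation:
R = R0 * wind_factor * slope_factor
= 2.3 * 1.8 * 1.9
= 4.14 * 1.9
= 7.87 m/min

7.87


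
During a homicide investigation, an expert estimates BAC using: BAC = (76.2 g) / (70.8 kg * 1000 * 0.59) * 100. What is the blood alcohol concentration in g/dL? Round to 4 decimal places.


Applying the Widmark formula:
BAC = (dose_g / (body_wt * 1000 * r)) * 100
Denominator = 70.8 * 1000 * 0.59 = 41772
BAC = (76.2 / 41772) * 100
BAC = 0.1824 g/dL

0.1824


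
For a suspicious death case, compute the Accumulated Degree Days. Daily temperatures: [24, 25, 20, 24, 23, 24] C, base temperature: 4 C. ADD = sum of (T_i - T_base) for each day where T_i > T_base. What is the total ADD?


Computing ADD day by day:
Day 1: max(0, 24 - 4) = 20
Day 2: max(0, 25 - 4) = 21
Day 3: max(0, 20 - 4) = 16
Day 4: max(0, 24 - 4) = 20
Day 5: max(0, 23 - 4) = 19
Day 6: max(0, 24 - 4) = 20
Total ADD = 116

116


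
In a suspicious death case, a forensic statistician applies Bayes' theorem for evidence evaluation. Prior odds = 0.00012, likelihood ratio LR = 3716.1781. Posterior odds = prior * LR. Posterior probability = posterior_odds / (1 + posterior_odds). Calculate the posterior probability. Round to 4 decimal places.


Bayesian evidence evaluation:
Posterior odds = prior_odds * LR = 0.00012 * 3716.1781 = 0.4459414
Posterior probability = posterior_odds / (1 + posterior_odds)
= 0.4459414 / (1 + 0.4459414)
= 0.4459414 / 1.4459414
= 0.3084

0.3084


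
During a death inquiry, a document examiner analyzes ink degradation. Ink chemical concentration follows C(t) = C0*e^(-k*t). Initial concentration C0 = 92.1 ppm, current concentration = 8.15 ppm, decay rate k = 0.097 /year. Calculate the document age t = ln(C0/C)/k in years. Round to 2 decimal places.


Document age estimation:
C0/C = 92.1 / 8.15 = 11.300613
ln(C0/C) = 2.424857
t = 2.424857 / 0.097 = 25.00 years

25.00


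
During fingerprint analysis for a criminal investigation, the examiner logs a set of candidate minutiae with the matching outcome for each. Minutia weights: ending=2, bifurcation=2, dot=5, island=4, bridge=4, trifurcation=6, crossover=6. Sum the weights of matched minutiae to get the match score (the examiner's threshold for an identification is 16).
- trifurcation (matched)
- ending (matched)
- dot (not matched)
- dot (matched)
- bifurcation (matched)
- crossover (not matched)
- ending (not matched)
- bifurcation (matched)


Weighted minutiae match score:
  trifurcation: matched, +6 (running total 6)
  ending: matched, +2 (running total 8)
  dot: not matched, +0
  dot: matched, +5 (running total 13)
  bifurcation: matched, +2 (running total 15)
  crossover: not matched, +0
  ending: not matched, +0
  bifurcation: matched, +2 (running total 17)
Total score = 17
Threshold = 16; verdict = identification

17


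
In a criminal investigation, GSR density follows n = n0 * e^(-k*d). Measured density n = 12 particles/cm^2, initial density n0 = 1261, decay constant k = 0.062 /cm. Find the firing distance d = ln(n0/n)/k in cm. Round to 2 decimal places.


GSR distance calculation:
n0/n = 1261 / 12 = 105.083333
ln(n0/n) = 4.654754
d = 4.654754 / 0.062 = 75.08 cm

75.08


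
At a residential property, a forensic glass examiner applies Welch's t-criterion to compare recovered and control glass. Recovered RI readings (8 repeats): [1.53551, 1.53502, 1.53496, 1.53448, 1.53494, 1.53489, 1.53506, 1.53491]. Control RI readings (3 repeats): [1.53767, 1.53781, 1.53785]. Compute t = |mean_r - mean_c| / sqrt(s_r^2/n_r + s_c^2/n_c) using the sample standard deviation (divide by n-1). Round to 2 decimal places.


Welch's t-criterion for glass RI comparison:
Recovered mean = sum / n_r = 12.27977 / 8 = 1.5349713
Control mean = sum / n_c = 4.61333 / 3 = 1.5377767
Recovered sample variance s_r^2 = 7.90411e-08
Control sample variance s_c^2 = 8.93333e-09
Welch SE (unpooled) = sqrt(s_r^2/n_r + s_c^2/n_c) = sqrt(9.88013e-09 + 2.97778e-09) = sqrt(1.28579e-08) = 0.000113393
|mean_r - mean_c| = 0.00280542
t = 0.00280542 / 0.000113393 = 24.74

24.74


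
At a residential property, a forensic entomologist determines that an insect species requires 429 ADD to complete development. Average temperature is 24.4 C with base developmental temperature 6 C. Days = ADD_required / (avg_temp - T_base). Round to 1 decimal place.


Insect development time:
Effective temperature = avg_temp - T_base = 24.4 - 6 = 18.4 C
Days = ADD / effective_temp = 429 / 18.4 = 23.3 days

23.3


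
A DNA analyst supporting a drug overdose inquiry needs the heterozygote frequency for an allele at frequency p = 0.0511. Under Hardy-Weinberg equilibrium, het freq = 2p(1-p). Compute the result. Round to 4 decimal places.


Hardy-Weinberg heterozygote frequency:
q = 1 - p = 1 - 0.0511 = 0.9489
2pq = 2 * 0.0511 * 0.9489 = 0.0970

0.0970


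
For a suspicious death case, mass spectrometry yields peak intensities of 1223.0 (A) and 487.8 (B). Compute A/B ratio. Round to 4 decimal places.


Spectral peak ratio:
Peak A = 1223.0 counts
Peak B = 487.8 counts
Ratio = 1223.0 / 487.8 = 2.5072

2.5072


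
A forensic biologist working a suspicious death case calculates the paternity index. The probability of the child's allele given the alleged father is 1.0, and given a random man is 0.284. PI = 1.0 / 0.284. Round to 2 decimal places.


Paternity Index calculation:
PI = P(allele|father) / P(allele|random)
PI = 1.0 / 0.284
PI = 3.52

3.52


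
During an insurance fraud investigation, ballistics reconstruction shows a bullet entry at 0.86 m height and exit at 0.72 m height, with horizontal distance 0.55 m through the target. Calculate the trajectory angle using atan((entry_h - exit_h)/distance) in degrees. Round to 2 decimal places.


Bullet trajectory angle:
Height difference = 0.86 - 0.72 = 0.14 m
angle = atan(0.14 / 0.55)
angle = atan(0.254545)
angle = 14.28 degrees

14.28


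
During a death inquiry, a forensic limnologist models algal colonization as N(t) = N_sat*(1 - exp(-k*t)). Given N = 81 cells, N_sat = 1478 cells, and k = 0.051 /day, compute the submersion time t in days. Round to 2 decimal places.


PMSI from diatom colonization curve:
N / N_sat = 81 / 1478 = 0.054804
1 - N/N_sat = 0.945196
ln(1 - N/N_sat) = -0.056363
t = -ln(1 - N/N_sat) / k = -(-0.056363) / 0.051 = 1.11 days

1.11


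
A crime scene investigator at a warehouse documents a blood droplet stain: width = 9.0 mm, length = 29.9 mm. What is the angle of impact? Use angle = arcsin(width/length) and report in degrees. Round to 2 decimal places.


Blood spatter impact angle calculation:
width / length = 9.0 / 29.9 = 0.301003
angle = arcsin(0.301003)
angle = 17.52 degrees

17.52


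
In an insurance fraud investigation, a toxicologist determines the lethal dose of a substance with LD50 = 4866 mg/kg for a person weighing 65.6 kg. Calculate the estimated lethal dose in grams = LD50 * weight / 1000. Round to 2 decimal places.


Lethal dose calculation:
Lethal dose = LD50 * body_weight / 1000
= 4866 * 65.6 / 1000
= 319209.6 / 1000
= 319.21 g

319.21


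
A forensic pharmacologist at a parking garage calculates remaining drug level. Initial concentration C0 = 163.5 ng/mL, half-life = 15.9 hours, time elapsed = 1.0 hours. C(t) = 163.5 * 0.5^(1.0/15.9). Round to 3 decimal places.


Drug concentration decay:
Number of half-lives = t / t_half = 1.0 / 15.9 = 0.062893
Decay factor = 0.5^0.062893 = 0.95734246
C(t) = 163.5 * 0.95734246 = 156.525 ng/mL

156.525


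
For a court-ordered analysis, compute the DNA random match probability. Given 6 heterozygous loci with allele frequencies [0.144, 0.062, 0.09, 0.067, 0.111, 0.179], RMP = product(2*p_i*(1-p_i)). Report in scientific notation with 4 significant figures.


Computing RMP for 6 loci:
Locus 1: 2 * 0.144 * 0.856 = 0.246528
Locus 2: 2 * 0.062 * 0.938 = 0.116312
Locus 3: 2 * 0.09 * 0.91 = 0.1638
Locus 4: 2 * 0.067 * 0.933 = 0.125022
Locus 5: 2 * 0.111 * 0.889 = 0.197358
Locus 6: 2 * 0.179 * 0.821 = 0.293918
RMP = 3.406e-05

3.406e-05


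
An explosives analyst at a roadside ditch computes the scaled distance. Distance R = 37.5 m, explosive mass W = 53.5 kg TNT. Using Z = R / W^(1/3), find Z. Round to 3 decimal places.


Scaled distance calculation:
W^(1/3) = 53.5^(1/3) = 3.768061
Z = R / W^(1/3) = 37.5 / 3.768061
Z = 9.952 m/kg^(1/3)

9.952


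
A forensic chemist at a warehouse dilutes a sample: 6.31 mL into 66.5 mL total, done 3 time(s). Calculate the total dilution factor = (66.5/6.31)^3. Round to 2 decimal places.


Dilution factor calculation:
Single dilution = V_total / V_sample = 66.5 / 6.31 ≈ 10.538827
Number of dilutions = 3
Total DF = (66.5 / 6.31)^3 (full precision, rounded at the end) = 1170.51

1170.51


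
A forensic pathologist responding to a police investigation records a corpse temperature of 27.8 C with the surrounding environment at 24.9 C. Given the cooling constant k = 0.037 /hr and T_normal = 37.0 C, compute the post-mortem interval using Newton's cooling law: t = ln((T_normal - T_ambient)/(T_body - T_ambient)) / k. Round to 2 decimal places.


Using Newton's law of cooling:
t = ln((T_normal - T_ambient) / (T_body - T_ambient)) / k
T_normal - T_ambient = 12.1
T_body - T_ambient = 2.9
Ratio = 4.172414
ln(ratio) = 1.428495
t = 1.428495 / 0.037 = 38.61 hours

38.61


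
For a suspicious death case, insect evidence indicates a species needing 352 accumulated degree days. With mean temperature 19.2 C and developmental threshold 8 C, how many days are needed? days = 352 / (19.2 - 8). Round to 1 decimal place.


Insect development time:
Effective temperature = avg_temp - T_base = 19.2 - 8 = 11.2 C
Days = ADD / effective_temp = 352 / 11.2 = 31.4 days

31.4


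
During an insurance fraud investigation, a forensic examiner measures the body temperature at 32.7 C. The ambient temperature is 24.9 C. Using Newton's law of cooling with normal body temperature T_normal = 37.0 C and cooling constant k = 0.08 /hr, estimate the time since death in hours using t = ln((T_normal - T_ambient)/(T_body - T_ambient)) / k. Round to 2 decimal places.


Using Newton's law of cooling:
t = ln((T_normal - T_ambient) / (T_body - T_ambient)) / k
T_normal - T_ambient = 12.1
T_body - T_ambient = 7.8
Ratio = 1.551282
ln(ratio) = 0.439082
t = 0.439082 / 0.08 = 5.49 hours

5.49


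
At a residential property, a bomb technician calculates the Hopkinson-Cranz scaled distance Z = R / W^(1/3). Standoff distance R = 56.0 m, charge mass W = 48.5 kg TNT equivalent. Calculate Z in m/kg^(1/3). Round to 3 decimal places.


Scaled distance calculation:
W^(1/3) = 48.5^(1/3) = 3.646817
Z = R / W^(1/3) = 56.0 / 3.646817
Z = 15.356 m/kg^(1/3)

15.356


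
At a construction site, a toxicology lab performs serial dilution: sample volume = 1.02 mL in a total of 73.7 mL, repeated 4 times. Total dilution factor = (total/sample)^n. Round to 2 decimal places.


Dilution factor calculation:
Single dilution = V_total / V_sample = 73.7 / 1.02 ≈ 72.254902
Number of dilutions = 4
Total DF = (73.7 / 1.02)^4 (full precision, rounded at the end) = 27256448.35

27256448.35


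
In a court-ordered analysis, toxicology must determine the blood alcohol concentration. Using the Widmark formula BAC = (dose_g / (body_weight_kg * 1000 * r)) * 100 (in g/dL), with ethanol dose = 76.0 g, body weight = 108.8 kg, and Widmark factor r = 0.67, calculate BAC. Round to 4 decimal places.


Applying the Widmark formula:
BAC = (dose_g / (body_wt * 1000 * r)) * 100
Denominator = 108.8 * 1000 * 0.67 = 72896
BAC = (76.0 / 72896) * 100
BAC = 0.1043 g/dL

0.1043


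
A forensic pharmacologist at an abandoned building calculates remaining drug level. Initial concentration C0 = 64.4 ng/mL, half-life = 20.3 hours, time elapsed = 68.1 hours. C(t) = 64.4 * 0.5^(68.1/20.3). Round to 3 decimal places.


Drug concentration decay:
Number of half-lives = t / t_half = 68.1 / 20.3 = 3.35468
Decay factor = 0.5^3.35468 = 0.09775539
C(t) = 64.4 * 0.09775539 = 6.295 ng/mL

6.295


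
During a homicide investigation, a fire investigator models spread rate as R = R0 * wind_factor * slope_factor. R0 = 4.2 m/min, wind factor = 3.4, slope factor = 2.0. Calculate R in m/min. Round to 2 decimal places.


Fire spread rate calculation:
R = R0 * wind_factor * slope_factor
= 4.2 * 3.4 * 2.0
= 14.28 * 2.0
= 28.56 m/min

28.56


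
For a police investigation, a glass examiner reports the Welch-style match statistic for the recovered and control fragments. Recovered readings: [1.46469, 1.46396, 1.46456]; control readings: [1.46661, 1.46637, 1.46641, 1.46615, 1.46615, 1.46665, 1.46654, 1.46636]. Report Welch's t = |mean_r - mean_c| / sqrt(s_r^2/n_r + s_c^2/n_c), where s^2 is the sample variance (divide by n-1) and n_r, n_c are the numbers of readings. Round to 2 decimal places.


Welch's t-criterion for glass RI comparison:
Recovered mean = sum / n_r = 4.39321 / 3 = 1.4644033
Control mean = sum / n_c = 11.73124 / 8 = 1.466405
Recovered sample variance s_r^2 = 1.51633e-07
Control sample variance s_c^2 = 3.62286e-08
Welch SE (unpooled) = sqrt(s_r^2/n_r + s_c^2/n_c) = sqrt(5.05444e-08 + 4.52857e-09) = sqrt(5.5073e-08) = 0.000234676
|mean_r - mean_c| = 0.00200167
t = 0.00200167 / 0.000234676 = 8.53

8.53
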